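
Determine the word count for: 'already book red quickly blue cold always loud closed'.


Counting words by splitting on spaces:
  Word 1: 'already'
  Word 2: 'book'
  Word 3: 'red'
  Word 4: 'quickly'
  Word 5: 'blue'
  Word 6: 'cold'
  Word 7: 'always'
  Word 8: 'loud'
  Word 9: 'closed'
Total words: 9

9


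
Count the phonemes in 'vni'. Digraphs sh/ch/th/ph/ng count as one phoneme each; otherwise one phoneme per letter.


Parsing 'vni' greedily, digraphs first:
  'v' -> consonant phoneme (phonemes so far: 1)
  'n' -> consonant phoneme (phonemes so far: 2)
  'i' -> vowel phoneme (phonemes so far: 3)
Total phonemes: 3

3


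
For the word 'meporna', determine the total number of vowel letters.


Scanning each character of 'meporna':
  Position 1: 'm' -> consonant (running count: 0)
  Position 2: 'e' -> vowel (running count: 1)
  Position 3: 'p' -> consonant (running count: 1)
  Position 4: 'o' -> vowel (running count: 2)
  Position 5: 'r' -> consonant (running count: 2)
  Position 6: 'n' -> consonant (running count: 2)
  Position 7: 'a' -> vowel (running count: 3)
Total vowels: 3

3


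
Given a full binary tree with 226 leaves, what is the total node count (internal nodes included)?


Leaf nodes (terminals): 226
Internal nodes = n - 1 = 226 - 1 = 225
Total = leaves + internal = 226 + 225 = 451

451


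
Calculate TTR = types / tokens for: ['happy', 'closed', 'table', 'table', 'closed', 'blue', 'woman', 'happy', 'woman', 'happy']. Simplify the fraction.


Tokens: 10
Unique types: ('blue', 'closed', 'happy', 'table', 'woman') = 5
TTR = 5/10
Simplify: divide both by 5 -> 1/2
TTR = 1/2

1/2


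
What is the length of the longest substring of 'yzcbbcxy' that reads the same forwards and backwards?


Scanning 'yzcbbcxy' for palindromic substrings.
Substring at positions 2-5: 'cbbc'.
Check: reverse('cbbc') = 'cbbc' -> palindrome confirmed.
Neighbouring characters ('z' / 'x') break symmetry, so it cannot extend further.
No longer palindromic substring exists; longest length = 4

4


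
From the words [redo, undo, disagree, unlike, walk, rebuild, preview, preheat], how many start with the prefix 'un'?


Checking each word for prefix 'un':
  'redo' -> no (count: 0)
  'undo' -> YES, starts with 'un' (count: 1)
  'disagree' -> no (count: 1)
  'unlike' -> YES, starts with 'un' (count: 2)
  'walk' -> no (count: 2)
  'rebuild' -> no (count: 2)
  'preview' -> no (count: 2)
  'preheat' -> no (count: 2)
Total with prefix 'un': 2

2


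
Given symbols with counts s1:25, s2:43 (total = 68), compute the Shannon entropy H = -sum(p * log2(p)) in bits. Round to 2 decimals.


Computing entropy H = -sum(p_i * log2(p_i)):
  s1: p = 25/68 = 0.3676, -p*log2(p) = 0.5307
  s2: p = 43/68 = 0.6324, -p*log2(p) = 0.4181
H = sum of terms = 0.9488
Rounded to 2 decimals: 0.95

0.95


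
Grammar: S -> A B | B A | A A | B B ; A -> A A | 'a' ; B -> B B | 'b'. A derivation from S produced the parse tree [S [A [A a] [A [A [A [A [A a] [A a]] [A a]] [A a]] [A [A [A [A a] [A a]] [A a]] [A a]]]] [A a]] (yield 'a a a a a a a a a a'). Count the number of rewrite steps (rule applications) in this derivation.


Every bracketed nonterminal node [X ...] in the tree is produced by exactly one rule application.
Reading the tree off as a leftmost derivation:
  Step 1: S  =>  A A   (applied S -> A A)
  Step 2: A A  =>  A A A   (applied A -> A A)
  Step 3: A A A  =>  a A A   (applied A -> a)
  Step 4: a A A  =>  a A A A   (applied A -> A A)
  Step 5: a A A A  =>  a A A A A   (applied A -> A A)
  Step 6: a A A A A  =>  a A A A A A   (applied A -> A A)
  Step 7: a A A A A A  =>  a A A A A A A   (applied A -> A A)
  Step 8: a A A A A A A  =>  a a A A A A A   (applied A -> a)
  Step 9: a a A A A A A  =>  a a a A A A A   (applied A -> a)
  Step 10: a a a A A A A  =>  a a a a A A A   (applied A -> a)
  Step 11: a a a a A A A  =>  a a a a a A A   (applied A -> a)
  Step 12: a a a a a A A  =>  a a a a a A A A   (applied A -> A A)
  Step 13: a a a a a A A A  =>  a a a a a A A A A   (applied A -> A A)
  Step 14: a a a a a A A A A  =>  a a a a a A A A A A   (applied A -> A A)
  Step 15: a a a a a A A A A A  =>  a a a a a a A A A A   (applied A -> a)
  Step 16: a a a a a a A A A A  =>  a a a a a a a A A A   (applied A -> a)
  Step 17: a a a a a a a A A A  =>  a a a a a a a a A A   (applied A -> a)
  Step 18: a a a a a a a a A A  =>  a a a a a a a a a A   (applied A -> a)
  Step 19: a a a a a a a a a A  =>  a a a a a a a a a a   (applied A -> a)
Final yield: a a a a a a a a a a
Total rewrite steps: 19

19


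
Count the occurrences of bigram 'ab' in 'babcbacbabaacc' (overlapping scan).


Scanning 'babcbacbabaacc' for bigram 'ab':
  Position 0: 'ba' -> no
  Position 1: 'ab' -> MATCH
  Position 2: 'bc' -> no
  Position 3: 'cb' -> no
  Position 4: 'ba' -> no
  Position 5: 'ac' -> no
  Position 6: 'cb' -> no
  Position 7: 'ba' -> no
  Position 8: 'ab' -> MATCH
  Position 9: 'ba' -> no
  Position 10: 'aa' -> no
  Position 11: 'ac' -> no
  Position 12: 'cc' -> no
Total matches: 2

2


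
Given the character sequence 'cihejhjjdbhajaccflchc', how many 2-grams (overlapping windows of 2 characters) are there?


String 'cihejhjjdbhajaccflchc' has length L = 21.
Number of overlapping n-grams = L - n + 1
Substituting: 21 - 2 + 1 = 20

20


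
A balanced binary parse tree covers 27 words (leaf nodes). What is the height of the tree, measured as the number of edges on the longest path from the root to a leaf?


In a balanced binary tree with n leaves the deepest leaf is ceil(log2(n)) edges below the root.
log2(27) = 4.7549
ceil(4.7549) = 5
height (edges) = 5

5


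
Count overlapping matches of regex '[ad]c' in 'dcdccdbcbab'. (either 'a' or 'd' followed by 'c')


Pattern: [ad]c means either 'a' or 'd' followed by 'c'.
Scanning 'dcdccdbcbab' position-by-position:
  Pos 0: window 'dc' -> MATCH
  Pos 1: window 'cd' -> no
  Pos 2: window 'dc' -> MATCH
  Pos 3: window 'cc' -> no
  Pos 4: window 'cd' -> no
  Pos 5: window 'db' -> no
  Pos 6: window 'bc' -> no
  Pos 7: window 'cb' -> no
  Pos 8: window 'ba' -> no
  Pos 9: window 'ab' -> no
  Pos 10: window 'b' -> no
Total matches: 2

2


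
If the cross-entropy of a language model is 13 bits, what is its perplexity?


Perplexity formula: PP = 2^H
H = 13
PP = 2^13
PP = 2^13 = 8192

8192


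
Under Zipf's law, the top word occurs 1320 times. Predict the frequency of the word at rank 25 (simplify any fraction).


Zipf's law: freq(rank) = f1 / rank
f1 = 1320, rank = 25
freq = 1320 / 25
GCD(1320, 25) = 5
Simplified: 264/5

264/5


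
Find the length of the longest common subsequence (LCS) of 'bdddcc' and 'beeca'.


DP table for LCS of 'bdddcc' and 'beeca':
       b  e  e  c  a
    0  0  0  0  0  0
  b 0  1  1  1  1  1
  d 0  1  1  1  1  1
  d 0  1  1  1  1  1
  d 0  1  1  1  1  1
  c 0  1  1  1  2  2
  c 0  1  1  1  2  2
LCS: 'bc'
LCS length = 2

2


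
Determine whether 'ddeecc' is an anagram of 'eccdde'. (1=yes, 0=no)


Sort characters of 'ddeecc': 'ccddee'
Sort characters of 'eccdde': 'ccddee'
Sorted forms match -> they ARE anagrams
Result: 1

1


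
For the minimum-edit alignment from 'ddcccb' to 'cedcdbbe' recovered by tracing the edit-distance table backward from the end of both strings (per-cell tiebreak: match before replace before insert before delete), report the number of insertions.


Edit distance = 5. Backtracking from cell (6, 8) with preference match > replace > insert > delete,
then listing the resulting alignment 'ddcccb' -> 'cedcdbbe' left to right:
  Step 1: insert 'c' [insertion #1]
  Step 2: replace d->e
  Step 3: keep 'd'
  Step 4: keep 'c'
  Step 5: replace c->d
  Step 6: replace c->b
  Step 7: keep 'b'
  Step 8: insert 'e' [insertion #2]
Total insertions: 2

2


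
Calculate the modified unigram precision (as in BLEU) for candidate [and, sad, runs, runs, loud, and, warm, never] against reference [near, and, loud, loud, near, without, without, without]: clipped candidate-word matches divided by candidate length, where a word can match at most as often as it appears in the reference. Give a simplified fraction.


Reference word counts: {'and': 1, 'loud': 2, 'near': 2, 'without': 3}
Checking each candidate word (with clipping):
  'and' -> in reference (ref count 1, used 1/1) -> match (matches: 1)
  'sad' -> not in reference -> no match (matches: 1)
  'runs' -> not in reference -> no match (matches: 1)
  'runs' -> not in reference -> no match (matches: 1)
  'loud' -> in reference (ref count 2, used 1/2) -> match (matches: 2)
  'and' -> ref count 1 already used up (1/1) -> clipped, no match (matches: 2)
  'warm' -> not in reference -> no match (matches: 2)
  'never' -> not in reference -> no match (matches: 2)
Clipped matches: 2, Candidate length: 8
Precision = 2/8 = 1/4

1/4


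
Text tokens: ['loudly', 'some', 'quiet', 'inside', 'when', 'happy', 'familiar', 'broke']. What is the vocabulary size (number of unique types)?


Listing all tokens and tracking unique types:
  Token 1: 'loudly' -> NEW (unique so far: 1)
  Token 2: 'some' -> NEW (unique so far: 2)
  Token 3: 'quiet' -> NEW (unique so far: 3)
  Token 4: 'inside' -> NEW (unique so far: 4)
  Token 5: 'when' -> NEW (unique so far: 5)
  Token 6: 'happy' -> NEW (unique so far: 6)
  Token 7: 'familiar' -> NEW (unique so far: 7)
  Token 8: 'broke' -> NEW (unique so far: 8)
Unique types: ('broke', 'familiar', 'happy', 'inside', 'loudly', 'quiet', 'some', 'when')
Vocabulary size: 8

8


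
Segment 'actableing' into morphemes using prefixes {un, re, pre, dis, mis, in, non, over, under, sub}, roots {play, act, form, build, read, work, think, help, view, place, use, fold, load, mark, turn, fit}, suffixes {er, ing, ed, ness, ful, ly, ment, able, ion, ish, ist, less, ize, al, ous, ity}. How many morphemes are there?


Segmenting 'actableing' against the inventory:
  'act' -> root (morpheme 1)
  'able' -> suffix (morpheme 2)
  'ing' -> suffix (morpheme 3)
Total morphemes: 3

3


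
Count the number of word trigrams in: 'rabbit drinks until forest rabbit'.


Word trigrams from [5] words:
  Trigram 1: (rabbit drinks until)
  Trigram 2: (drinks until forest)
  Trigram 3: (until forest rabbit)
Total word trigrams: 5 - 2 = 3

3


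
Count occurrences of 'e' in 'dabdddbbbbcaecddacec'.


Scanning 'dabdddbbbbcaecddacec' for 'e':
  Position 12: 'e' -> MATCH (count: 1)
  Position 18: 'e' -> MATCH (count: 2)
Total occurrences of 'e': 2

2


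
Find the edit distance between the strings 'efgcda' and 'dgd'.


Building DP table for s1='efgcda' (len 6) and s2='dgd' (len 3):
       d  g  d
    0  1  2  3
  e 1  1  2  3
  f 2  2  2  3
  g 3  3  2  3
  c 4  4  3  3
  d 5  4  4  3
  a 6  5  5  4
Edit distance = dp[6][3] = 4

4


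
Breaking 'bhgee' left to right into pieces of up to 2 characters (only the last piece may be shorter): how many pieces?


'bhgee' has 5 characters.
Chunking with max size 2:
  Chunk 1: 'bh' (positions 0-1)
  Chunk 2: 'ge' (positions 2-3)
  Chunk 3: 'e' (positions 4-4)
Total chunks: ceil(5 / 2) = 3

3


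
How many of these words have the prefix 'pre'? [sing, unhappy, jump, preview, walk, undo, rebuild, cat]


Checking each word for prefix 'pre':
  'sing' -> no (count: 0)
  'unhappy' -> no (count: 0)
  'jump' -> no (count: 0)
  'preview' -> YES, starts with 'pre' (count: 1)
  'walk' -> no (count: 1)
  'undo' -> no (count: 1)
  'rebuild' -> no (count: 1)
  'cat' -> no (count: 1)
Total with prefix 'pre': 1

1


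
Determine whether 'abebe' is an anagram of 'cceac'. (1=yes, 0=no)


Sort characters of 'abebe': 'abbee'
Sort characters of 'cceac': 'accce'
Sorted forms differ -> they are NOT anagrams
Result: 0

0


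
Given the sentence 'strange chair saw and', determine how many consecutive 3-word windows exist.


Word trigrams from [4] words:
  Trigram 1: (strange chair saw)
  Trigram 2: (chair saw and)
Total word trigrams: 4 - 2 = 2

2


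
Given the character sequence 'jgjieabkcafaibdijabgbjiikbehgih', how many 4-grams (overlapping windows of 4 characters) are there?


String 'jgjieabkcafaibdijabgbjiikbehgih' has length L = 31.
Number of overlapping n-grams = L - n + 1
Substituting: 31 - 4 + 1 = 28

28


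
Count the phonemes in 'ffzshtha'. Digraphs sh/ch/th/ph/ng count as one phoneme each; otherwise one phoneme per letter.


Parsing 'ffzshtha' greedily, digraphs first:
  'f' -> consonant phoneme (phonemes so far: 1)
  'f' -> consonant phoneme (phonemes so far: 2)
  'z' -> consonant phoneme (phonemes so far: 3)
  'sh' -> digraph (1 consonant phoneme) (phonemes so far: 4)
  'th' -> digraph (1 consonant phoneme) (phonemes so far: 5)
  'a' -> vowel phoneme (phonemes so far: 6)
Total phonemes: 6

6


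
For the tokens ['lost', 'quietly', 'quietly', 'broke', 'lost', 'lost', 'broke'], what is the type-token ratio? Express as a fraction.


Tokens: 7
Unique types: ('broke', 'lost', 'quietly') = 3
TTR = 3/7
Already in lowest terms.

3/7


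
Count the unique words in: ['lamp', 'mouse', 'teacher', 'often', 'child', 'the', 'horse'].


Listing all tokens and tracking unique types:
  Token 1: 'lamp' -> NEW (unique so far: 1)
  Token 2: 'mouse' -> NEW (unique so far: 2)
  Token 3: 'teacher' -> NEW (unique so far: 3)
  Token 4: 'often' -> NEW (unique so far: 4)
  Token 5: 'child' -> NEW (unique so far: 5)
  Token 6: 'the' -> NEW (unique so far: 6)
  Token 7: 'horse' -> NEW (unique so far: 7)
Unique types: ('child', 'horse', 'lamp', 'mouse', 'often', 'teacher', 'the')
Vocabulary size: 7

7


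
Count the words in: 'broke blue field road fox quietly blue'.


Counting words by splitting on spaces:
  Word 1: 'broke'
  Word 2: 'blue'
  Word 3: 'field'
  Word 4: 'road'
  Word 5: 'fox'
  Word 6: 'quietly'
  Word 7: 'blue'
Total words: 7

7


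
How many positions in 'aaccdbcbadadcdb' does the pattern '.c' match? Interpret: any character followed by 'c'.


Pattern: .c means any character followed by 'c'.
Scanning 'aaccdbcbadadcdb' position-by-position:
  Pos 0: window 'aa' -> no
  Pos 1: window 'ac' -> MATCH
  Pos 2: window 'cc' -> MATCH
  Pos 3: window 'cd' -> no
  Pos 4: window 'db' -> no
  Pos 5: window 'bc' -> MATCH
  Pos 6: window 'cb' -> no
  Pos 7: window 'ba' -> no
  Pos 8: window 'ad' -> no
  Pos 9: window 'da' -> no
  Pos 10: window 'ad' -> no
  Pos 11: window 'dc' -> MATCH
  Pos 12: window 'cd' -> no
  Pos 13: window 'db' -> no
  Pos 14: window 'b' -> no
Total matches: 4

4


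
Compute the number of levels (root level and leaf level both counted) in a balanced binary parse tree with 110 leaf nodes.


In a balanced binary tree with n leaves the deepest leaf is ceil(log2(n)) edges below the root,
so counting node levels inclusive of root and leaves gives ceil(log2(n)) + 1 levels.
log2(110) = 6.7814
ceil(6.7814) = 7
levels = 7 + 1 = 8

8


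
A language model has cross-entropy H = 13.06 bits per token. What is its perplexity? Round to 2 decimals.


Perplexity formula: PP = 2^H
H = 13.06
PP = 2^13.06
Decompose: 2^13.06 = 2^13 * 2^0.06
2^13 = 8192, 2^0.06 ~ 1.0424658
PP ~ 8192 * 1.0424658 = 8539.8798336
Rounded to 2 decimals: 8539.88

8539.88


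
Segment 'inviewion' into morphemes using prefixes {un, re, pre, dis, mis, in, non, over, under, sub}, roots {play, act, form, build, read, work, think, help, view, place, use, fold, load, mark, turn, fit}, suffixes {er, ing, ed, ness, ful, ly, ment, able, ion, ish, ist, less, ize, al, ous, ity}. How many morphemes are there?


Segmenting 'inviewion' against the inventory:
  'in' -> prefix (morpheme 1)
  'view' -> root (morpheme 2)
  'ion' -> suffix (morpheme 3)
Total morphemes: 3

3


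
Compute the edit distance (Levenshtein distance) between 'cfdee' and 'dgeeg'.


Building DP table for s1='cfdee' (len 5) and s2='dgeeg' (len 5):
       d  g  e  e  g
    0  1  2  3  4  5
  c 1  1  2  3  4  5
  f 2  2  2  3  4  5
  d 3  2  3  3  4  5
  e 4  3  3  3  3  4
  e 5  4  4  3  3  4
Edit distance = dp[5][5] = 4

4


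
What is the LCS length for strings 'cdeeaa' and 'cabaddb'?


DP table for LCS of 'cdeeaa' and 'cabaddb':
       c  a  b  a  d  d  b
    0  0  0  0  0  0  0  0
  c 0  1  1  1  1  1  1  1
  d 0  1  1  1  1  2  2  2
  e 0  1  1  1  1  2  2  2
  e 0  1  1  1  1  2  2  2
  a 0  1  2  2  2  2  2  2
  a 0  1  2  2  3  3  3  3
LCS: 'caa'
LCS length = 3

3


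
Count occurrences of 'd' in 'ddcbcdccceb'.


Scanning 'ddcbcdccceb' for 'd':
  Position 0: 'd' -> MATCH (count: 1)
  Position 1: 'd' -> MATCH (count: 2)
  Position 5: 'd' -> MATCH (count: 3)
Total occurrences of 'd': 3

3


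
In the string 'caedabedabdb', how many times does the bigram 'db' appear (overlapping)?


Scanning 'caedabedabdb' for bigram 'db':
  Position 0: 'ca' -> no
  Position 1: 'ae' -> no
  Position 2: 'ed' -> no
  Position 3: 'da' -> no
  Position 4: 'ab' -> no
  Position 5: 'be' -> no
  Position 6: 'ed' -> no
  Position 7: 'da' -> no
  Position 8: 'ab' -> no
  Position 9: 'bd' -> no
  Position 10: 'db' -> MATCH
Total matches: 1

1


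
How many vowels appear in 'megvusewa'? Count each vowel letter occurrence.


Scanning each character of 'megvusewa':
  Position 1: 'm' -> consonant (running count: 0)
  Position 2: 'e' -> vowel (running count: 1)
  Position 3: 'g' -> consonant (running count: 1)
  Position 4: 'v' -> consonant (running count: 1)
  Position 5: 'u' -> vowel (running count: 2)
  Position 6: 's' -> consonant (running count: 2)
  Position 7: 'e' -> vowel (running count: 3)
  Position 8: 'w' -> consonant (running count: 3)
  Position 9: 'a' -> vowel (running count: 4)
Total vowels: 4

4


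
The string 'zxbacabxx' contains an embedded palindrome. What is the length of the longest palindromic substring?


Scanning 'zxbacabxx' for palindromic substrings.
Substring at positions 1-7: 'xbacabx'.
Check: reverse('xbacabx') = 'xbacabx' -> palindrome confirmed.
Neighbouring characters ('z' / 'x') break symmetry, so it cannot extend further.
No longer palindromic substring exists; longest length = 7

7


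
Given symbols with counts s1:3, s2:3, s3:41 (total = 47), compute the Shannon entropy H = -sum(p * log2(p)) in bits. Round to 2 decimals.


Computing entropy H = -sum(p_i * log2(p_i)):
  s1: p = 3/47 = 0.0638, -p*log2(p) = 0.2534
  s2: p = 3/47 = 0.0638, -p*log2(p) = 0.2534
  s3: p = 41/47 = 0.8723, -p*log2(p) = 0.1719
H = sum of terms = 0.6787
Rounded to 2 decimals: 0.68

0.68


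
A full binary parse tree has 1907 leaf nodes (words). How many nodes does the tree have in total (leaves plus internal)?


Leaf nodes (terminals): 1907
Internal nodes = n - 1 = 1907 - 1 = 1906
Total = leaves + internal = 1907 + 1906 = 3813

3813


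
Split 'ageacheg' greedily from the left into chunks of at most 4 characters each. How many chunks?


'ageacheg' has 8 characters.
Chunking with max size 4:
  Chunk 1: 'agea' (positions 0-3)
  Chunk 2: 'cheg' (positions 4-7)
Total chunks: ceil(8 / 4) = 2

2


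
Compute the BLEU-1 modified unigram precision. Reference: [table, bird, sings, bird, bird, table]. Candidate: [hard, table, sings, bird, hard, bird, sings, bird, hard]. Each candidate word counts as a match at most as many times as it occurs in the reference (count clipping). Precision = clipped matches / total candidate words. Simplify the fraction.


Reference word counts: {'bird': 3, 'sings': 1, 'table': 2}
Checking each candidate word (with clipping):
  'hard' -> not in reference -> no match (matches: 0)
  'table' -> in reference (ref count 2, used 1/2) -> match (matches: 1)
  'sings' -> in reference (ref count 1, used 1/1) -> match (matches: 2)
  'bird' -> in reference (ref count 3, used 1/3) -> match (matches: 3)
  'hard' -> not in reference -> no match (matches: 3)
  'bird' -> in reference (ref count 3, used 2/3) -> match (matches: 4)
  'sings' -> ref count 1 already used up (1/1) -> clipped, no match (matches: 4)
  'bird' -> in reference (ref count 3, used 3/3) -> match (matches: 5)
  'hard' -> not in reference -> no match (matches: 5)
Clipped matches: 5, Candidate length: 9
Precision = 5/9

5/9


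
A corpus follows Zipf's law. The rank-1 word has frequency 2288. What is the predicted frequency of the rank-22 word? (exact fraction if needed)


Zipf's law: freq(rank) = f1 / rank
f1 = 2288, rank = 22
freq = 2288 / 22
= 104

104


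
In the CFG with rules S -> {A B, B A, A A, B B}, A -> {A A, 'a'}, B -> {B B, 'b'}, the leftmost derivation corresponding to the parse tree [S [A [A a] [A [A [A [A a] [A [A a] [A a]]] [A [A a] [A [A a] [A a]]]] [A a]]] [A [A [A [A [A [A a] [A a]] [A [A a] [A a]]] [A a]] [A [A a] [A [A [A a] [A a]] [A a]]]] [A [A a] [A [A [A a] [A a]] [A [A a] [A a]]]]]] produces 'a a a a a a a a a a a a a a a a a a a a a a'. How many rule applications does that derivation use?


Every bracketed nonterminal node [X ...] in the tree is produced by exactly one rule application.
Reading the tree off as a leftmost derivation:
  Step 1: S  =>  A A   (applied S -> A A)
  Step 2: A A  =>  A A A   (applied A -> A A)
  Step 3: A A A  =>  a A A   (applied A -> a)
  Step 4: a A A  =>  a A A A   (applied A -> A A)
  Step 5: a A A A  =>  a A A A A   (applied A -> A A)
  Step 6: a A A A A  =>  a A A A A A   (applied A -> A A)
  Step 7: a A A A A A  =>  a a A A A A   (applied A -> a)
  Step 8: a a A A A A  =>  a a A A A A A   (applied A -> A A)
  Step 9: a a A A A A A  =>  a a a A A A A   (applied A -> a)
  Step 10: a a a A A A A  =>  a a a a A A A   (applied A -> a)
  Step 11: a a a a A A A  =>  a a a a A A A A   (applied A -> A A)
  Step 12: a a a a A A A A  =>  a a a a a A A A   (applied A -> a)
  Step 13: a a a a a A A A  =>  a a a a a A A A A   (applied A -> A A)
  Step 14: a a a a a A A A A  =>  a a a a a a A A A   (applied A -> a)
  Step 15: a a a a a a A A A  =>  a a a a a a a A A   (applied A -> a)
  Step 16: a a a a a a a A A  =>  a a a a a a a a A   (applied A -> a)
  Step 17: a a a a a a a a A  =>  a a a a a a a a A A   (applied A -> A A)
  Step 18: a a a a a a a a A A  =>  a a a a a a a a A A A   (applied A -> A A)
  Step 19: a a a a a a a a A A A  =>  a a a a a a a a A A A A   (applied A -> A A)
  Step 20: a a a a a a a a A A A A  =>  a a a a a a a a A A A A A   (applied A -> A A)
  Step 21: a a a a a a a a A A A A A  =>  a a a a a a a a A A A A A A   (applied A -> A A)
  Step 22: a a a a a a a a A A A A A A  =>  a a a a a a a a a A A A A A   (applied A -> a)
  Step 23: a a a a a a a a a A A A A A  =>  a a a a a a a a a a A A A A   (applied A -> a)
  Step 24: a a a a a a a a a a A A A A  =>  a a a a a a a a a a A A A A A   (applied A -> A A)
  Step 25: a a a a a a a a a a A A A A A  =>  a a a a a a a a a a a A A A A   (applied A -> a)
  Step 26: a a a a a a a a a a a A A A A  =>  a a a a a a a a a a a a A A A   (applied A -> a)
  Step 27: a a a a a a a a a a a a A A A  =>  a a a a a a a a a a a a a A A   (applied A -> a)
  Step 28: a a a a a a a a a a a a a A A  =>  a a a a a a a a a a a a a A A A   (applied A -> A A)
  Step 29: a a a a a a a a a a a a a A A A  =>  a a a a a a a a a a a a a a A A   (applied A -> a)
  Step 30: a a a a a a a a a a a a a a A A  =>  a a a a a a a a a a a a a a A A A   (applied A -> A A)
  Step 31: a a a a a a a a a a a a a a A A A  =>  a a a a a a a a a a a a a a A A A A   (applied A -> A A)
  Step 32: a a a a a a a a a a a a a a A A A A  =>  a a a a a a a a a a a a a a a A A A   (applied A -> a)
  Step 33: a a a a a a a a a a a a a a a A A A  =>  a a a a a a a a a a a a a a a a A A   (applied A -> a)
  Step 34: a a a a a a a a a a a a a a a a A A  =>  a a a a a a a a a a a a a a a a a A   (applied A -> a)
  Step 35: a a a a a a a a a a a a a a a a a A  =>  a a a a a a a a a a a a a a a a a A A   (applied A -> A A)
  Step 36: a a a a a a a a a a a a a a a a a A A  =>  a a a a a a a a a a a a a a a a a a A   (applied A -> a)
  Step 37: a a a a a a a a a a a a a a a a a a A  =>  a a a a a a a a a a a a a a a a a a A A   (applied A -> A A)
  Step 38: a a a a a a a a a a a a a a a a a a A A  =>  a a a a a a a a a a a a a a a a a a A A A   (applied A -> A A)
  Step 39: a a a a a a a a a a a a a a a a a a A A A  =>  a a a a a a a a a a a a a a a a a a a A A   (applied A -> a)
  Step 40: a a a a a a a a a a a a a a a a a a a A A  =>  a a a a a a a a a a a a a a a a a a a a A   (applied A -> a)
  Step 41: a a a a a a a a a a a a a a a a a a a a A  =>  a a a a a a a a a a a a a a a a a a a a A A   (applied A -> A A)
  Step 42: a a a a a a a a a a a a a a a a a a a a A A  =>  a a a a a a a a a a a a a a a a a a a a a A   (applied A -> a)
  Step 43: a a a a a a a a a a a a a a a a a a a a a A  =>  a a a a a a a a a a a a a a a a a a a a a a   (applied A -> a)
Final yield: a a a a a a a a a a a a a a a a a a a a a a
Total rewrite steps: 43

43


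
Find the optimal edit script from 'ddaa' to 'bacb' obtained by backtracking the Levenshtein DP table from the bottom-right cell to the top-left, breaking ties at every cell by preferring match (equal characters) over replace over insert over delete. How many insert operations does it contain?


Edit distance = 4. Backtracking from cell (4, 4) with preference match > replace > insert > delete,
then listing the resulting alignment 'ddaa' -> 'bacb' left to right:
  Step 1: replace d->b
  Step 2: replace d->a
  Step 3: replace a->c
  Step 4: replace a->b
Total insertions: 0

0


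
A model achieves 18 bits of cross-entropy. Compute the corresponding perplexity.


Perplexity formula: PP = 2^H
H = 18
PP = 2^18
PP = 2^18 = 262144

262144


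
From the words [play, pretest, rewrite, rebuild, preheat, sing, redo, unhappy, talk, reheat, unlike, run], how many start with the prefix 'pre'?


Checking each word for prefix 'pre':
  'play' -> no (count: 0)
  'pretest' -> YES, starts with 'pre' (count: 1)
  'rewrite' -> no (count: 1)
  'rebuild' -> no (count: 1)
  'preheat' -> YES, starts with 'pre' (count: 2)
  'sing' -> no (count: 2)
  'redo' -> no (count: 2)
  'unhappy' -> no (count: 2)
  'talk' -> no (count: 2)
  'reheat' -> no (count: 2)
  'unlike' -> no (count: 2)
  'run' -> no (count: 2)
Total with prefix 'pre': 2

2


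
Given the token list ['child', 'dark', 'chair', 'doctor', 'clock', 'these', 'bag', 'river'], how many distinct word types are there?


Listing all tokens and tracking unique types:
  Token 1: 'child' -> NEW (unique so far: 1)
  Token 2: 'dark' -> NEW (unique so far: 2)
  Token 3: 'chair' -> NEW (unique so far: 3)
  Token 4: 'doctor' -> NEW (unique so far: 4)
  Token 5: 'clock' -> NEW (unique so far: 5)
  Token 6: 'these' -> NEW (unique so far: 6)
  Token 7: 'bag' -> NEW (unique so far: 7)
  Token 8: 'river' -> NEW (unique so far: 8)
Unique types: ('bag', 'chair', 'child', 'clock', 'dark', 'doctor', 'river', 'these')
Vocabulary size: 8

8


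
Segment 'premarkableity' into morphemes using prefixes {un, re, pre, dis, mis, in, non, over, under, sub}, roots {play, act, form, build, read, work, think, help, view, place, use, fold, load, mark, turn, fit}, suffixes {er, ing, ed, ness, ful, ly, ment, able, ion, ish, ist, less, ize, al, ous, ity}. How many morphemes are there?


Segmenting 'premarkableity' against the inventory:
  'pre' -> prefix (morpheme 1)
  'mark' -> root (morpheme 2)
  'able' -> suffix (morpheme 3)
  'ity' -> suffix (morpheme 4)
Total morphemes: 4

4


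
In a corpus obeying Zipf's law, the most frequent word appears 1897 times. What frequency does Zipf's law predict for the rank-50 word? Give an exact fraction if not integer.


Zipf's law: freq(rank) = f1 / rank
f1 = 1897, rank = 50
freq = 1897 / 50
GCD(1897, 50) = 1
Simplified: 1897/50

1897/50


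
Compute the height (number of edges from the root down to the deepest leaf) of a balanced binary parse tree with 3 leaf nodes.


In a balanced binary tree with n leaves the deepest leaf is ceil(log2(n)) edges below the root.
log2(3) = 1.5850
ceil(1.5850) = 2
height (edges) = 2

2


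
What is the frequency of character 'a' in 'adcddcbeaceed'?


Scanning 'adcddcbeaceed' for 'a':
  Position 0: 'a' -> MATCH (count: 1)
  Position 8: 'a' -> MATCH (count: 2)
Total occurrences of 'a': 2

2


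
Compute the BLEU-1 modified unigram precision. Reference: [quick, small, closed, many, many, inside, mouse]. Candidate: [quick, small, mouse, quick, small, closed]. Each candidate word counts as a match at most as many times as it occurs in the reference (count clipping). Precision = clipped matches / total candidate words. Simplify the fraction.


Reference word counts: {'closed': 1, 'inside': 1, 'many': 2, 'mouse': 1, 'quick': 1, 'small': 1}
Checking each candidate word (with clipping):
  'quick' -> in reference (ref count 1, used 1/1) -> match (matches: 1)
  'small' -> in reference (ref count 1, used 1/1) -> match (matches: 2)
  'mouse' -> in reference (ref count 1, used 1/1) -> match (matches: 3)
  'quick' -> ref count 1 already used up (1/1) -> clipped, no match (matches: 3)
  'small' -> ref count 1 already used up (1/1) -> clipped, no match (matches: 3)
  'closed' -> in reference (ref count 1, used 1/1) -> match (matches: 4)
Clipped matches: 4, Candidate length: 6
Precision = 4/6 = 2/3

2/3


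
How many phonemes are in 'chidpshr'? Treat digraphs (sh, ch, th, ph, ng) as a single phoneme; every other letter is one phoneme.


Parsing 'chidpshr' greedily, digraphs first:
  'ch' -> digraph (1 consonant phoneme) (phonemes so far: 1)
  'i' -> vowel phoneme (phonemes so far: 2)
  'd' -> consonant phoneme (phonemes so far: 3)
  'p' -> consonant phoneme (phonemes so far: 4)
  'sh' -> digraph (1 consonant phoneme) (phonemes so far: 5)
  'r' -> consonant phoneme (phonemes so far: 6)
Total phonemes: 6

6


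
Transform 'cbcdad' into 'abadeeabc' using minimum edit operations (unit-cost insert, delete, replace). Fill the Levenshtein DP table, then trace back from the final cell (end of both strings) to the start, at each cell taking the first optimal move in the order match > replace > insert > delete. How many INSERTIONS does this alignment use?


Edit distance = 6. Backtracking from cell (6, 9) with preference match > replace > insert > delete,
then listing the resulting alignment 'cbcdad' -> 'abadeeabc' left to right:
  Step 1: replace c->a
  Step 2: keep 'b'
  Step 3: replace c->a
  Step 4: keep 'd'
  Step 5: insert 'e' [insertion #1]
  Step 6: insert 'e' [insertion #2]
  Step 7: keep 'a'
  Step 8: insert 'b' [insertion #3]
  Step 9: replace d->c
Total insertions: 3

3


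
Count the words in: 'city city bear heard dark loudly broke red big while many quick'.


Counting words by splitting on spaces:
  Word 1: 'city'
  Word 2: 'city'
  Word 3: 'bear'
  Word 4: 'heard'
  Word 5: 'dark'
  Word 6: 'loudly'
  Word 7: 'broke'
  Word 8: 'red'
  Word 9: 'big'
  Word 10: 'while'
  Word 11: 'many'
  Word 12: 'quick'
Total words: 12

12


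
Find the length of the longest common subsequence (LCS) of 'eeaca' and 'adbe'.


DP table for LCS of 'eeaca' and 'adbe':
       a  d  b  e
    0  0  0  0  0
  e 0  0  0  0  1
  e 0  0  0  0  1
  a 0  1  1  1  1
  c 0  1  1  1  1
  a 0  1  1  1  1
LCS: 'e'
LCS length = 1

1


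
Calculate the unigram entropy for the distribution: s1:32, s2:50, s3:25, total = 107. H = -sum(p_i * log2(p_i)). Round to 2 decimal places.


Computing entropy H = -sum(p_i * log2(p_i)):
  s1: p = 32/107 = 0.2991, -p*log2(p) = 0.5208
  s2: p = 50/107 = 0.4673, -p*log2(p) = 0.5129
  s3: p = 25/107 = 0.2336, -p*log2(p) = 0.4901
H = sum of terms = 1.5238
Rounded to 2 decimals: 1.52

1.52


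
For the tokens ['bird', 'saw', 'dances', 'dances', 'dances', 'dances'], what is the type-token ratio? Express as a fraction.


Tokens: 6
Unique types: ('bird', 'dances', 'saw') = 3
TTR = 3/6
Simplify: divide both by 3 -> 1/2
TTR = 1/2

1/2


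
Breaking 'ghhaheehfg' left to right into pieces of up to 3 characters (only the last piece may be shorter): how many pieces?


'ghhaheehfg' has 10 characters.
Chunking with max size 3:
  Chunk 1: 'ghh' (positions 0-2)
  Chunk 2: 'ahe' (positions 3-5)
  Chunk 3: 'ehf' (positions 6-8)
  Chunk 4: 'g' (positions 9-9)
Total chunks: ceil(10 / 3) = 4

4


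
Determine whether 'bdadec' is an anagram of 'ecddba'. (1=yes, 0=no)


Sort characters of 'bdadec': 'abcdde'
Sort characters of 'ecddba': 'abcdde'
Sorted forms match -> they ARE anagrams
Result: 1

1


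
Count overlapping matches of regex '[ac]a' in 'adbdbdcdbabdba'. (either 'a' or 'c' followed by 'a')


Pattern: [ac]a means either 'a' or 'c' followed by 'a'.
Scanning 'adbdbdcdbabdba' position-by-position:
  Pos 0: window 'ad' -> no
  Pos 1: window 'db' -> no
  Pos 2: window 'bd' -> no
  Pos 3: window 'db' -> no
  Pos 4: window 'bd' -> no
  Pos 5: window 'dc' -> no
  Pos 6: window 'cd' -> no
  Pos 7: window 'db' -> no
  Pos 8: window 'ba' -> no
  Pos 9: window 'ab' -> no
  Pos 10: window 'bd' -> no
  Pos 11: window 'db' -> no
  Pos 12: window 'ba' -> no
  Pos 13: window 'a' -> no
Total matches: 0

0


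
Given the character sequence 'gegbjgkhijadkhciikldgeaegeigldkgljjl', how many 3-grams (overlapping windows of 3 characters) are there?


String 'gegbjgkhijadkhciikldgeaegeigldkgljjl' has length L = 36.
Number of overlapping n-grams = L - n + 1
Substituting: 36 - 3 + 1 = 34

34


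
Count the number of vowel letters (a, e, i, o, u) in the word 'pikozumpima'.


Scanning each character of 'pikozumpima':
  Position 1: 'p' -> consonant (running count: 0)
  Position 2: 'i' -> vowel (running count: 1)
  Position 3: 'k' -> consonant (running count: 1)
  Position 4: 'o' -> vowel (running count: 2)
  Position 5: 'z' -> consonant (running count: 2)
  Position 6: 'u' -> vowel (running count: 3)
  Position 7: 'm' -> consonant (running count: 3)
  Position 8: 'p' -> consonant (running count: 3)
  Position 9: 'i' -> vowel (running count: 4)
  Position 10: 'm' -> consonant (running count: 4)
  Position 11: 'a' -> vowel (running count: 5)
Total vowels: 5

5


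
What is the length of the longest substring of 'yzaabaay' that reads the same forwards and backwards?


Scanning 'yzaabaay' for palindromic substrings.
Substring at positions 2-6: 'aabaa'.
Check: reverse('aabaa') = 'aabaa' -> palindrome confirmed.
Neighbouring characters ('z' / 'y') break symmetry, so it cannot extend further.
No longer palindromic substring exists; longest length = 5

5


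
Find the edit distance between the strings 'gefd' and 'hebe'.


Building DP table for s1='gefd' (len 4) and s2='hebe' (len 4):
       h  e  b  e
    0  1  2  3  4
  g 1  1  2  3  4
  e 2  2  1  2  3
  f 3  3  2  2  3
  d 4  4  3  3  3
Edit distance = dp[4][4] = 3

3


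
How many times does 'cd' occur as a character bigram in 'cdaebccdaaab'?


Scanning 'cdaebccdaaab' for bigram 'cd':
  Position 0: 'cd' -> MATCH
  Position 1: 'da' -> no
  Position 2: 'ae' -> no
  Position 3: 'eb' -> no
  Position 4: 'bc' -> no
  Position 5: 'cc' -> no
  Position 6: 'cd' -> MATCH
  Position 7: 'da' -> no
  Position 8: 'aa' -> no
  Position 9: 'aa' -> no
  Position 10: 'ab' -> no
Total matches: 2

2


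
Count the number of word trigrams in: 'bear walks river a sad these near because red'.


Word trigrams from [9] words:
  Trigram 1: (bear walks river)
  Trigram 2: (walks river a)
  Trigram 3: (river a sad)
  Trigram 4: (a sad these)
  Trigram 5: (sad these near)
  Trigram 6: (these near because)
  Trigram 7: (near because red)
Total word trigrams: 9 - 2 = 7

7


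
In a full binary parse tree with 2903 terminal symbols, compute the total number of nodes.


Leaf nodes (terminals): 2903
Internal nodes = n - 1 = 2903 - 1 = 2902
Total = leaves + internal = 2903 + 2902 = 5805

5805


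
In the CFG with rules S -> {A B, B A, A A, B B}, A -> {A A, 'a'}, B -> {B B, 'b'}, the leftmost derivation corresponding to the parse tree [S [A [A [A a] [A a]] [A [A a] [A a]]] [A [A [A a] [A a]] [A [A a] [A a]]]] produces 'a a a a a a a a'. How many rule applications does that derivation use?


Every bracketed nonterminal node [X ...] in the tree is produced by exactly one rule application.
Reading the tree off as a leftmost derivation:
  Step 1: S  =>  A A   (applied S -> A A)
  Step 2: A A  =>  A A A   (applied A -> A A)
  Step 3: A A A  =>  A A A A   (applied A -> A A)
  Step 4: A A A A  =>  a A A A   (applied A -> a)
  Step 5: a A A A  =>  a a A A   (applied A -> a)
  Step 6: a a A A  =>  a a A A A   (applied A -> A A)
  Step 7: a a A A A  =>  a a a A A   (applied A -> a)
  Step 8: a a a A A  =>  a a a a A   (applied A -> a)
  Step 9: a a a a A  =>  a a a a A A   (applied A -> A A)
  Step 10: a a a a A A  =>  a a a a A A A   (applied A -> A A)
  Step 11: a a a a A A A  =>  a a a a a A A   (applied A -> a)
  Step 12: a a a a a A A  =>  a a a a a a A   (applied A -> a)
  Step 13: a a a a a a A  =>  a a a a a a A A   (applied A -> A A)
  Step 14: a a a a a a A A  =>  a a a a a a a A   (applied A -> a)
  Step 15: a a a a a a a A  =>  a a a a a a a a   (applied A -> a)
Final yield: a a a a a a a a
Total rewrite steps: 15

15


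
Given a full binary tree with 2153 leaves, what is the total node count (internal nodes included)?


Leaf nodes (terminals): 2153
Internal nodes = n - 1 = 2153 - 1 = 2152
Total = leaves + internal = 2153 + 2152 = 4305

4305


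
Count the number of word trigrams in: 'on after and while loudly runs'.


Word trigrams from [6] words:
  Trigram 1: (on after and)
  Trigram 2: (after and while)
  Trigram 3: (and while loudly)
  Trigram 4: (while loudly runs)
Total word trigrams: 6 - 2 = 4

4


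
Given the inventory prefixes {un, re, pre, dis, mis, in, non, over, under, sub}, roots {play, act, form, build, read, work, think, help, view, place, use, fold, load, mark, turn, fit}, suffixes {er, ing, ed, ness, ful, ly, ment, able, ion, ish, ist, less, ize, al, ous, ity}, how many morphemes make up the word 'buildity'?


Segmenting 'buildity' against the inventory:
  'build' -> root (morpheme 1)
  'ity' -> suffix (morpheme 2)
Total morphemes: 2

2


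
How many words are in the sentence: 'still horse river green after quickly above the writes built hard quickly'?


Counting words by splitting on spaces:
  Word 1: 'still'
  Word 2: 'horse'
  Word 3: 'river'
  Word 4: 'green'
  Word 5: 'after'
  Word 6: 'quickly'
  Word 7: 'above'
  Word 8: 'the'
  Word 9: 'writes'
  Word 10: 'built'
  Word 11: 'hard'
  Word 12: 'quickly'
Total words: 12

12


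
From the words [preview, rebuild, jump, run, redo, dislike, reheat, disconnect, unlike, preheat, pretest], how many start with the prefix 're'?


Checking each word for prefix 're':
  'preview' -> no (count: 0)
  'rebuild' -> YES, starts with 're' (count: 1)
  'jump' -> no (count: 1)
  'run' -> no (count: 1)
  'redo' -> YES, starts with 're' (count: 2)
  'dislike' -> no (count: 2)
  'reheat' -> YES, starts with 're' (count: 3)
  'disconnect' -> no (count: 3)
  'unlike' -> no (count: 3)
  'preheat' -> no (count: 3)
  'pretest' -> no (count: 3)
Total with prefix 're': 3

3


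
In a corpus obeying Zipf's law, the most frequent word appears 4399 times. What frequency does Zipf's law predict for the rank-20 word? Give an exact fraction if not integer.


Zipf's law: freq(rank) = f1 / rank
f1 = 4399, rank = 20
freq = 4399 / 20
GCD(4399, 20) = 1
Simplified: 4399/20

4399/20


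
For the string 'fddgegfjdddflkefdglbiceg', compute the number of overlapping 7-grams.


String 'fddgegfjdddflkefdglbiceg' has length L = 24.
Number of overlapping n-grams = L - n + 1
Substituting: 24 - 7 + 1 = 18

18


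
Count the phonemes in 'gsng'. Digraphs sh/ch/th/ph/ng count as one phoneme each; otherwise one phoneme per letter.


Parsing 'gsng' greedily, digraphs first:
  'g' -> consonant phoneme (phonemes so far: 1)
  's' -> consonant phoneme (phonemes so far: 2)
  'ng' -> digraph (1 consonant phoneme) (phonemes so far: 3)
Total phonemes: 3

3


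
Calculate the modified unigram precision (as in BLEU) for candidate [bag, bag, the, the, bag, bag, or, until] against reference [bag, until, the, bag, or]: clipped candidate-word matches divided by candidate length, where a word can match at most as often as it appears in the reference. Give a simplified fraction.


Reference word counts: {'bag': 2, 'or': 1, 'the': 1, 'until': 1}
Checking each candidate word (with clipping):
  'bag' -> in reference (ref count 2, used 1/2) -> match (matches: 1)
  'bag' -> in reference (ref count 2, used 2/2) -> match (matches: 2)
  'the' -> in reference (ref count 1, used 1/1) -> match (matches: 3)
  'the' -> ref count 1 already used up (1/1) -> clipped, no match (matches: 3)
  'bag' -> ref count 2 already used up (2/2) -> clipped, no match (matches: 3)
  'bag' -> ref count 2 already used up (2/2) -> clipped, no match (matches: 3)
  'or' -> in reference (ref count 1, used 1/1) -> match (matches: 4)
  'until' -> in reference (ref count 1, used 1/1) -> match (matches: 5)
Clipped matches: 5, Candidate length: 8
Precision = 5/8

5/8
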